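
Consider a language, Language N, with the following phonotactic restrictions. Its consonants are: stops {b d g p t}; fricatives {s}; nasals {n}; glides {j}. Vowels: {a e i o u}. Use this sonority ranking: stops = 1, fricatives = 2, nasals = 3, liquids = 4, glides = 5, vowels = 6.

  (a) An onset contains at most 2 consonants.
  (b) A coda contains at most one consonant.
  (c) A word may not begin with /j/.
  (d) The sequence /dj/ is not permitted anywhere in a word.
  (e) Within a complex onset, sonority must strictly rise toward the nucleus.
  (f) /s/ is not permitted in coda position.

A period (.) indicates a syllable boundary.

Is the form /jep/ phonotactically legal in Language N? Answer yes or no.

no

/jep/ — violates constraint (c): word begins with /j/ → phonotactically illegal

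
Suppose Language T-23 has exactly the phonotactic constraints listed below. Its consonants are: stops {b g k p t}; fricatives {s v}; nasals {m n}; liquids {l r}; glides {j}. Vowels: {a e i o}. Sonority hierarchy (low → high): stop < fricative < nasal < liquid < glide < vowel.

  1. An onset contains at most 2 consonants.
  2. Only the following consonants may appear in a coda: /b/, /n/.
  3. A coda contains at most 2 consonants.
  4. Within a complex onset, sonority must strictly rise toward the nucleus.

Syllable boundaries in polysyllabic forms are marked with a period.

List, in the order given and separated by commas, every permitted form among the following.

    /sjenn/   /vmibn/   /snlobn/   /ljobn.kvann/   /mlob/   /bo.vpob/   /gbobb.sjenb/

/sjenn/ — σ1 onset /sj/ (2→5 rises), coda /nn/ (2C) ok → permitted
/vmibn/ — σ1 onset /vm/ (2→3 rises), coda /bn/ (2C) ok → permitted
/snlobn/ — violates constraint 1: syllable 1 onset /snl/ has 3 consonants (> 2) → not permitted
/ljobn.kvann/ — σ1 onset /lj/ (4→5 rises), coda /bn/ (2C) ok; σ2 onset /kv/ (1→2 rises), coda /nn/ (2C) ok → permitted
/mlob/ — σ1 onset /ml/ (3→4 rises), coda /b/ ok → permitted
/bo.vpob/ — violates constraint 4: syllable 2 onset /vp/: /v/ (fricative, 2) → /p/ (stop, 1) does not rise → not permitted
/gbobb.sjenb/ — violates constraint 4: syllable 1 onset /gb/: /g/ (stop, 1) → /b/ (stop, 1) does not rise → not permitted

/sjenn/, /vmibn/, /ljobn.kvann/, /mlob/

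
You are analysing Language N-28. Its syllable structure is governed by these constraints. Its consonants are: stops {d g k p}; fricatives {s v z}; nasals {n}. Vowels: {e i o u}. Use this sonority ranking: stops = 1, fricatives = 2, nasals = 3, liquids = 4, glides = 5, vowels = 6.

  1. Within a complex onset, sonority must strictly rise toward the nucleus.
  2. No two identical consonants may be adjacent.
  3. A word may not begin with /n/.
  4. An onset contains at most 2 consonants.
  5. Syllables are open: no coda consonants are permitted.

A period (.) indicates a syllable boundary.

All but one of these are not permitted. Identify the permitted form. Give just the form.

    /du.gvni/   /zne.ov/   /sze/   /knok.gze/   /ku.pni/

/ku.pni/

/du.gvni/ — violates constraint 4: syllable 2 onset /gvn/ has 3 consonants (> 2) → not permitted
/zne.ov/ — violates constraint 5: syllable 2 coda /v/ has 1 consonant (> 0) → not permitted
/sze/ — violates constraint 1: syllable 1 onset /sz/: /s/ (fricative, 2) → /z/ (fricative, 2) does not rise → not permitted
/knok.gze/ — violates constraint 5: syllable 1 coda /k/ has 1 consonant (> 0) → not permitted
/ku.pni/ — σ1 onset /k/, coda /∅/ ok; σ2 onset /pn/ (1→3 rises), coda /∅/ ok → permitted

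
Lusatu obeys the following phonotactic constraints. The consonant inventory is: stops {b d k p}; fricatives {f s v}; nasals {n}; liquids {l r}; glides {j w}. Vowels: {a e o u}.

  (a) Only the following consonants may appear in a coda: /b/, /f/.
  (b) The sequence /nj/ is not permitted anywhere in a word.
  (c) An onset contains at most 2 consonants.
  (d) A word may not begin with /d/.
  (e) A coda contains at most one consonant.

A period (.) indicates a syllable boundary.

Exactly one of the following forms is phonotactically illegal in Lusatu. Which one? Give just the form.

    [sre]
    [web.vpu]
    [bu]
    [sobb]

[sobb]

[sre] — σ1 onset /sr/ (2C), coda /∅/ ok → phonotactically legal
[web.vpu] — σ1 onset /w/, coda /b/ ok; σ2 onset /vp/ (2C), coda /∅/ ok → phonotactically legal
[bu] — σ1 onset /b/, coda /∅/ ok → phonotactically legal
[sobb] — violates constraint (e): syllable 1 coda /bb/ has 2 consonants (> 1) → phonotactically illegal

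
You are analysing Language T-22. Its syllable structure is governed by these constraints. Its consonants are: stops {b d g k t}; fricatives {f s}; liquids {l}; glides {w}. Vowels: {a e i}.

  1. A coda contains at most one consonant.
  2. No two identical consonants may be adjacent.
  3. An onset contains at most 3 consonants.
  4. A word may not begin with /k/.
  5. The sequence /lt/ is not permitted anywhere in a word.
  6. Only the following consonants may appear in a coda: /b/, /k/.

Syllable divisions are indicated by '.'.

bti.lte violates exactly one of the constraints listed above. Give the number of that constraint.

5

bti.lte: contains banned sequence /lt/.
This is a violation of constraint 5: "The sequence /lt/ is not permitted anywhere in a word."
The remaining constraints (1, 2, 3, 4, 6) are satisfied.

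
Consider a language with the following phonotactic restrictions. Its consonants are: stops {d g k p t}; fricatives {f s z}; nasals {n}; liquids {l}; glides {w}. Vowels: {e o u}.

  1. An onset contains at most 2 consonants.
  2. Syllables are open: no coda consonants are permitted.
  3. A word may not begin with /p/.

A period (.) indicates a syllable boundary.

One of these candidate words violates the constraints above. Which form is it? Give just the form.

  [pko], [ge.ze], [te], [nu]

[pko]

[pko] — violates constraint 3: word begins with /p/ → ill-formed
[ge.ze] — σ1 onset /g/, coda /∅/ ok; σ2 onset /z/, coda /∅/ ok → well-formed
[te] — σ1 onset /t/, coda /∅/ ok → well-formed
[nu] — σ1 onset /n/, coda /∅/ ok → well-formed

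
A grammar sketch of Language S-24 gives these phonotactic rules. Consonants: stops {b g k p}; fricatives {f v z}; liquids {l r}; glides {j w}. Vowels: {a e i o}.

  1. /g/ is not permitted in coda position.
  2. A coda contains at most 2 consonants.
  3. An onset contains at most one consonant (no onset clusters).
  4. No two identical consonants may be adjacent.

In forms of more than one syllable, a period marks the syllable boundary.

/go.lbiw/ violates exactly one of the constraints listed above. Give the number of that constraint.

3

/go.lbiw/: syllable 2 onset /lb/ has 2 consonants (> 1).
This is a violation of constraint 3: "An onset contains at most one consonant (no onset clusters)."
The remaining constraints (1, 2, 4) are satisfied.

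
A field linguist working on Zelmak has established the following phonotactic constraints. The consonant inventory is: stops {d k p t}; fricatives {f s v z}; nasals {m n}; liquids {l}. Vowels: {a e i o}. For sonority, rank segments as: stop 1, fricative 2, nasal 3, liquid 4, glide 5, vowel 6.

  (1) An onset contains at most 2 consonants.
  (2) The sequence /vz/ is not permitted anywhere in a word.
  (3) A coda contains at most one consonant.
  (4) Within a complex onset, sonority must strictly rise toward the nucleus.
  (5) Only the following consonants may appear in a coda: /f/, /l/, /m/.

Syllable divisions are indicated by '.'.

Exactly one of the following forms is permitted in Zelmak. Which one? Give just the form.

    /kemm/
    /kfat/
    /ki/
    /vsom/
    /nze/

/ki/

/kemm/ — violates constraint 3: syllable 1 coda /mm/ has 2 consonants (> 1) → not permitted
/kfat/ — violates constraint 5: syllable 1 coda contains /t/, which is not a licensed coda consonant → not permitted
/ki/ — σ1 onset /k/, coda /∅/ ok → permitted
/vsom/ — violates constraint 4: syllable 1 onset /vs/: /v/ (fricative, 2) → /s/ (fricative, 2) does not rise → not permitted
/nze/ — violates constraint 4: syllable 1 onset /nz/: /n/ (nasal, 3) → /z/ (fricative, 2) does not rise → not permitted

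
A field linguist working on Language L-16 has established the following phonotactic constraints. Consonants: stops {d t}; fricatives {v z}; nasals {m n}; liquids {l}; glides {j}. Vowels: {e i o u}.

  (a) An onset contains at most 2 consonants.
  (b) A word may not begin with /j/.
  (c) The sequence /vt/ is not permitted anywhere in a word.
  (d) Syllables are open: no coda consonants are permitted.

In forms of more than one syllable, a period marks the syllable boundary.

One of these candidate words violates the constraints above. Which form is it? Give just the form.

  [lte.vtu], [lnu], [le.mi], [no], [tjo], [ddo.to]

[lte.vtu] — violates constraint (c): contains banned sequence /vt/ → ill-formed
[lnu] — σ1 onset /ln/ (2C), coda /∅/ ok → well-formed
[le.mi] — σ1 onset /l/, coda /∅/ ok; σ2 onset /m/, coda /∅/ ok → well-formed
[no] — σ1 onset /n/, coda /∅/ ok → well-formed
[tjo] — σ1 onset /tj/ (2C), coda /∅/ ok → well-formed
[ddo.to] — σ1 onset /dd/ (2C), coda /∅/ ok; σ2 onset /t/, coda /∅/ ok → well-formed

[lte.vtu]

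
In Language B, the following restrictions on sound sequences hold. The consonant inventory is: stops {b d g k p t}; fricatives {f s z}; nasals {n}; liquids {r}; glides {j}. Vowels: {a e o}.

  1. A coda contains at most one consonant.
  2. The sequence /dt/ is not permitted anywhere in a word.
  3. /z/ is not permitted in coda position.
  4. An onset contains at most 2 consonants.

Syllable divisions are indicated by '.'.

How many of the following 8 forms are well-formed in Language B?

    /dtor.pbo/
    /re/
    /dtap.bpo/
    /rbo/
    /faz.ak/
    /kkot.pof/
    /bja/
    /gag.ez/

/dtor.pbo/ — violates constraint 2: contains banned sequence /dt/ → ill-formed
/re/ — σ1 onset /r/, coda /∅/ ok → well-formed
/dtap.bpo/ — violates constraint 2: contains banned sequence /dt/ → ill-formed
/rbo/ — σ1 onset /rb/ (2C), coda /∅/ ok → well-formed
/faz.ak/ — violates constraint 3: syllable 1 coda contains /z/ → ill-formed
/kkot.pof/ — σ1 onset /kk/ (2C), coda /t/ ok; σ2 onset /p/, coda /f/ ok → well-formed
/bja/ — σ1 onset /bj/ (2C), coda /∅/ ok → well-formed
/gag.ez/ — violates constraint 3: syllable 2 coda contains /z/ → ill-formed
Well-formed: /re/, /rbo/, /kkot.pof/, /bja/ → 4.

4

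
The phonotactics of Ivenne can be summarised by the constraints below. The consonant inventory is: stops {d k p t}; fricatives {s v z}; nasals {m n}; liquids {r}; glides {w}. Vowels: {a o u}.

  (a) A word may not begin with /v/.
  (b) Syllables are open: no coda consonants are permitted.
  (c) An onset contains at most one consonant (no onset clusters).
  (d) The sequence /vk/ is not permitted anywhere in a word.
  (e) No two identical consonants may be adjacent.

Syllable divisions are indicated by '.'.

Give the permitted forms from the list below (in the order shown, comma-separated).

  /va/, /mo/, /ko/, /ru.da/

/mo/, /ko/, /ru.da/

/va/ — violates constraint (a): word begins with /v/ → not permitted
/mo/ — σ1 onset /m/, coda /∅/ ok → permitted
/ko/ — σ1 onset /k/, coda /∅/ ok → permitted
/ru.da/ — σ1 onset /r/, coda /∅/ ok; σ2 onset /d/, coda /∅/ ok → permitted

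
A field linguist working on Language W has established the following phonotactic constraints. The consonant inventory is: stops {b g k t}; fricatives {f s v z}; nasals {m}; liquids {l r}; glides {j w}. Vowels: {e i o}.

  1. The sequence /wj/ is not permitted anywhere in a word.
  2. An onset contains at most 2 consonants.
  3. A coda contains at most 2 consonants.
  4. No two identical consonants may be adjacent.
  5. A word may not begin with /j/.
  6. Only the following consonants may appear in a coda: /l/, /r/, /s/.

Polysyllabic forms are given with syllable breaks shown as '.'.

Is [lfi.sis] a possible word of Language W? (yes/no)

yes

[lfi.sis] — σ1 onset /lf/ (2C), coda /∅/ ok; σ2 onset /s/, coda /s/ ok → permitted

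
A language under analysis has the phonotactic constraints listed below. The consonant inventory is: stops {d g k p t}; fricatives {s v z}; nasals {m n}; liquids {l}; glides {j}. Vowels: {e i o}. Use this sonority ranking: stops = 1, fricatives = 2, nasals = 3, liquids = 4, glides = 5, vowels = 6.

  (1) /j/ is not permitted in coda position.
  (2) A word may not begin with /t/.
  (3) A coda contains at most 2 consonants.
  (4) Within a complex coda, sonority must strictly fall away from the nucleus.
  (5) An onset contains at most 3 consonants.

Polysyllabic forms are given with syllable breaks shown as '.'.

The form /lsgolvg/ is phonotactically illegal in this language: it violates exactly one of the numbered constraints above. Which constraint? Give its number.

3

/lsgolvg/: syllable 1 coda /lvg/ has 3 consonants (> 2).
This is a violation of constraint 3: "A coda contains at most 2 consonants."
The remaining constraints (1, 2, 4, 5) are satisfied.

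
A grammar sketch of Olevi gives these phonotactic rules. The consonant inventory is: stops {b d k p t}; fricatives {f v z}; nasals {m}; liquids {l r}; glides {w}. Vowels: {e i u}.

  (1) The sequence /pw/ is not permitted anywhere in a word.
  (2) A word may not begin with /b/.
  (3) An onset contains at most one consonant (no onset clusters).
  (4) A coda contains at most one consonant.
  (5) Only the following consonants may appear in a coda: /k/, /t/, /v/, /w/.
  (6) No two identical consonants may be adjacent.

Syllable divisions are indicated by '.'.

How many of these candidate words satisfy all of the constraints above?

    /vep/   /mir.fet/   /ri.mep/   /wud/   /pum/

0

/vep/ — violates constraint 5: syllable 1 coda contains /p/, which is not a licensed coda consonant → ill-formed
/mir.fet/ — violates constraint 5: syllable 1 coda contains /r/, which is not a licensed coda consonant → ill-formed
/ri.mep/ — violates constraint 5: syllable 2 coda contains /p/, which is not a licensed coda consonant → ill-formed
/wud/ — violates constraint 5: syllable 1 coda contains /d/, which is not a licensed coda consonant → ill-formed
/pum/ — violates constraint 5: syllable 1 coda contains /m/, which is not a licensed coda consonant → ill-formed
No form is well-formed → 0.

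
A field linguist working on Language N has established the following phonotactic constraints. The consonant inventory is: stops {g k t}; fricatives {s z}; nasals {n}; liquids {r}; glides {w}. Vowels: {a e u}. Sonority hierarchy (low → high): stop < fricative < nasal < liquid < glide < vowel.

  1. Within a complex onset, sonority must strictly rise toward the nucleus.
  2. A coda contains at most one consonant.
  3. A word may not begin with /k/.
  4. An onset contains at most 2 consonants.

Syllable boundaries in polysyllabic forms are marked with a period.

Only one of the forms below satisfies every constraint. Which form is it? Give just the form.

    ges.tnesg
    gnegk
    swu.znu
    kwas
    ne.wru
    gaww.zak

swu.znu

ges.tnesg — violates constraint 2: syllable 2 coda /sg/ has 2 consonants (> 1) → illicit
gnegk — violates constraint 2: syllable 1 coda /gk/ has 2 consonants (> 1) → illicit
swu.znu — σ1 onset /sw/ (2→5 rises), coda /∅/ ok; σ2 onset /zn/ (2→3 rises), coda /∅/ ok → licit
kwas — violates constraint 3: word begins with /k/ → illicit
ne.wru — violates constraint 1: syllable 2 onset /wr/: /w/ (glide, 5) → /r/ (liquid, 4) does not rise → illicit
gaww.zak — violates constraint 2: syllable 1 coda /ww/ has 2 consonants (> 1) → illicit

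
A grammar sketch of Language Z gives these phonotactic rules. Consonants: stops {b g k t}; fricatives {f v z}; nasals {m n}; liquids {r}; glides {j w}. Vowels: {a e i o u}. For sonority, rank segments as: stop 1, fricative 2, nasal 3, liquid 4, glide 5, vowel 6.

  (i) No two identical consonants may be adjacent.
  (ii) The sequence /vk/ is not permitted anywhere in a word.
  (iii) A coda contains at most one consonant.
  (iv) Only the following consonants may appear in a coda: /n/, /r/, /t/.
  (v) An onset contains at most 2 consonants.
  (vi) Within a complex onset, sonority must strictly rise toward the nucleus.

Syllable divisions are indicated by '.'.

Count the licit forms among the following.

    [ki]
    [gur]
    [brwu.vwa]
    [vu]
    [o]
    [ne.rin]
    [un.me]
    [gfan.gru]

[ki] — σ1 onset /k/, coda /∅/ ok → licit
[gur] — σ1 onset /g/, coda /r/ ok → licit
[brwu.vwa] — violates constraint (v): syllable 1 onset /brw/ has 3 consonants (> 2) → illicit
[vu] — σ1 onset /v/, coda /∅/ ok → licit
[o] — σ1 onset /∅/, coda /∅/ ok → licit
[ne.rin] — σ1 onset /n/, coda /∅/ ok; σ2 onset /r/, coda /n/ ok → licit
[un.me] — σ1 onset /∅/, coda /n/ ok; σ2 onset /m/, coda /∅/ ok → licit
[gfan.gru] — σ1 onset /gf/ (1→2 rises), coda /n/ ok; σ2 onset /gr/ (1→4 rises), coda /∅/ ok → licit
Licit: [ki], [gur], [vu], [o], [ne.rin], [un.me], [gfan.gru] → 7.

7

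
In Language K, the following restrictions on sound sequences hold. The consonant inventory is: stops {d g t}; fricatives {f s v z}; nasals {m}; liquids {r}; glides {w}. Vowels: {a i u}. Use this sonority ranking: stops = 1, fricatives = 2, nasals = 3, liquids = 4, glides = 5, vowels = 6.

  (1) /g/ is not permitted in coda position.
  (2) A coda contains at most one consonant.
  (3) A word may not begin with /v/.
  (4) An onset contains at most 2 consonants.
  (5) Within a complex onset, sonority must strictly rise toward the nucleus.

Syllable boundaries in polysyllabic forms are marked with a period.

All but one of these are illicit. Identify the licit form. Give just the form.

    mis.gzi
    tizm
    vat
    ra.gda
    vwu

mis.gzi

mis.gzi — σ1 onset /m/, coda /s/ ok; σ2 onset /gz/ (1→2 rises), coda /∅/ ok → licit
tizm — violates constraint 2: syllable 1 coda /zm/ has 2 consonants (> 1) → illicit
vat — violates constraint 3: word begins with /v/ → illicit
ra.gda — violates constraint 5: syllable 2 onset /gd/: /g/ (stop, 1) → /d/ (stop, 1) does not rise → illicit
vwu — violates constraint 3: word begins with /v/ → illicit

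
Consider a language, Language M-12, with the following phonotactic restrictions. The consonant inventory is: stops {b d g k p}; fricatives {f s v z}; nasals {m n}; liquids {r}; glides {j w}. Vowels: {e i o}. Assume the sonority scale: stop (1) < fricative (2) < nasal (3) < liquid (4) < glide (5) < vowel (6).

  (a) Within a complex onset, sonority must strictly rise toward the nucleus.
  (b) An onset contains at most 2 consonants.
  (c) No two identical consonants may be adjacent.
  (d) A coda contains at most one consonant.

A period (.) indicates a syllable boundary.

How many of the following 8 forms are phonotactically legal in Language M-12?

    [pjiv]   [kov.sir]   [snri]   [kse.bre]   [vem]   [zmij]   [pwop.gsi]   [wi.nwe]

[pjiv] — σ1 onset /pj/ (1→5 rises), coda /v/ ok → phonotactically legal
[kov.sir] — σ1 onset /k/, coda /v/ ok; σ2 onset /s/, coda /r/ ok → phonotactically legal
[snri] — violates constraint (b): syllable 1 onset /snr/ has 3 consonants (> 2) → phonotactically illegal
[kse.bre] — σ1 onset /ks/ (1→2 rises), coda /∅/ ok; σ2 onset /br/ (1→4 rises), coda /∅/ ok → phonotactically legal
[vem] — σ1 onset /v/, coda /m/ ok → phonotactically legal
[zmij] — σ1 onset /zm/ (2→3 rises), coda /j/ ok → phonotactically legal
[pwop.gsi] — σ1 onset /pw/ (1→5 rises), coda /p/ ok; σ2 onset /gs/ (1→2 rises), coda /∅/ ok → phonotactically legal
[wi.nwe] — σ1 onset /w/, coda /∅/ ok; σ2 onset /nw/ (3→5 rises), coda /∅/ ok → phonotactically legal
Phonotactically legal: [pjiv], [kov.sir], [kse.bre], [vem], [zmij], [pwop.gsi], [wi.nwe] → 7.

7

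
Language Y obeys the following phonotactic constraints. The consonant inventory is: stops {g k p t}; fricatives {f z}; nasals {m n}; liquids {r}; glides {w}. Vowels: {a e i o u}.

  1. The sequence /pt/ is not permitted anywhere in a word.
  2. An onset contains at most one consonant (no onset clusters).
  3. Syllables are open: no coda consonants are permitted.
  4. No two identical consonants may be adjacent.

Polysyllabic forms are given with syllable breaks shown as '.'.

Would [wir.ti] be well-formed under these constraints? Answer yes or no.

no

[wir.ti] — violates constraint 3: syllable 1 coda /r/ has 1 consonant (> 0) → ill-formed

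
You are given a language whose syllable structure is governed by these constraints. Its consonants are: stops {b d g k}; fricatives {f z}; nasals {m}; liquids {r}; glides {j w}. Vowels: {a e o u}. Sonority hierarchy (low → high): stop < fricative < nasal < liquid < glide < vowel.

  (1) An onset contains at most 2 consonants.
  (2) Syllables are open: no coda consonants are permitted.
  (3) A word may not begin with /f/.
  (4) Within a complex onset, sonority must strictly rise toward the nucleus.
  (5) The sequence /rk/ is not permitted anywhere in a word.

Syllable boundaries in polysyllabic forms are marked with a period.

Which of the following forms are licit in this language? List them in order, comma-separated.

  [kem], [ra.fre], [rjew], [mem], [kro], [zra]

[kem] — violates constraint 2: syllable 1 coda /m/ has 1 consonant (> 0) → illicit
[ra.fre] — σ1 onset /r/, coda /∅/ ok; σ2 onset /fr/ (2→4 rises), coda /∅/ ok → licit
[rjew] — violates constraint 2: syllable 1 coda /w/ has 1 consonant (> 0) → illicit
[mem] — violates constraint 2: syllable 1 coda /m/ has 1 consonant (> 0) → illicit
[kro] — σ1 onset /kr/ (1→4 rises), coda /∅/ ok → licit
[zra] — σ1 onset /zr/ (2→4 rises), coda /∅/ ok → licit

[ra.fre], [kro], [zra]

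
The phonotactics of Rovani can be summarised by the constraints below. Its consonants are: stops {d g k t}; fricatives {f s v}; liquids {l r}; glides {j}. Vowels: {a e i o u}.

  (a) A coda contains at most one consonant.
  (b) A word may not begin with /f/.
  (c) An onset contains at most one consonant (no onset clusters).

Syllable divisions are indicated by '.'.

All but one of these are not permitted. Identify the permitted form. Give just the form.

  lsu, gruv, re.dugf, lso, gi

gi

lsu — violates constraint (c): syllable 1 onset /ls/ has 2 consonants (> 1) → not permitted
gruv — violates constraint (c): syllable 1 onset /gr/ has 2 consonants (> 1) → not permitted
re.dugf — violates constraint (a): syllable 2 coda /gf/ has 2 consonants (> 1) → not permitted
lso — violates constraint (c): syllable 1 onset /ls/ has 2 consonants (> 1) → not permitted
gi — σ1 onset /g/, coda /∅/ ok → permitted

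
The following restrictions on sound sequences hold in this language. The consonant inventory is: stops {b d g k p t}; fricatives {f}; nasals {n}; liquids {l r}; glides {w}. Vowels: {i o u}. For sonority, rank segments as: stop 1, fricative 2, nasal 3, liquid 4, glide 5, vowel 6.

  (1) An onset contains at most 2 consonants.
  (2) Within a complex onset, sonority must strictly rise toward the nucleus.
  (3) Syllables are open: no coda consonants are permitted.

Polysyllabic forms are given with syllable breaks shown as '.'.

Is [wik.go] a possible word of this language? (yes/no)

[wik.go] — violates constraint 3: syllable 1 coda /k/ has 1 consonant (> 0) → phonotactically illegal

no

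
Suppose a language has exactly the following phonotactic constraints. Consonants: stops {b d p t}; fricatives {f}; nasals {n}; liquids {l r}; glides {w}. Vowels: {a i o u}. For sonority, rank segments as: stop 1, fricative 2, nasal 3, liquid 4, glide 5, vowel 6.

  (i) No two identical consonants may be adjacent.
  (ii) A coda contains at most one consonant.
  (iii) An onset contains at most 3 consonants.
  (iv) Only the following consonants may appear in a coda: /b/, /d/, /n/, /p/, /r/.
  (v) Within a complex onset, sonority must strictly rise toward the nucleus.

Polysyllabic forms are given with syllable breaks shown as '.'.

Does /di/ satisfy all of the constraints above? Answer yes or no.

yes

/di/ — σ1 onset /d/, coda /∅/ ok → phonotactically legal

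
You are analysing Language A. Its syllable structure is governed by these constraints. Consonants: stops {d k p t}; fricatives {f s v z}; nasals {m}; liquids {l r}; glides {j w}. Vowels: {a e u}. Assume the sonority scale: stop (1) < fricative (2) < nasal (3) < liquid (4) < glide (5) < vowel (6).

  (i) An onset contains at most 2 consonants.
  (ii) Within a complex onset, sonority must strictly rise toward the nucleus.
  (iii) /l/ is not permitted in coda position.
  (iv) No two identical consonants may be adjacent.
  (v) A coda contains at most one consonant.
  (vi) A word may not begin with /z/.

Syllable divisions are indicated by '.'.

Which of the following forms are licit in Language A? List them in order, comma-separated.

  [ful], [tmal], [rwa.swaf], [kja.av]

[ful] — violates constraint (iii): syllable 1 coda contains /l/ → illicit
[tmal] — violates constraint (iii): syllable 1 coda contains /l/ → illicit
[rwa.swaf] — σ1 onset /rw/ (4→5 rises), coda /∅/ ok; σ2 onset /sw/ (2→5 rises), coda /f/ ok → licit
[kja.av] — σ1 onset /kj/ (1→5 rises), coda /∅/ ok; σ2 onset /∅/, coda /v/ ok → licit

[rwa.swaf], [kja.av]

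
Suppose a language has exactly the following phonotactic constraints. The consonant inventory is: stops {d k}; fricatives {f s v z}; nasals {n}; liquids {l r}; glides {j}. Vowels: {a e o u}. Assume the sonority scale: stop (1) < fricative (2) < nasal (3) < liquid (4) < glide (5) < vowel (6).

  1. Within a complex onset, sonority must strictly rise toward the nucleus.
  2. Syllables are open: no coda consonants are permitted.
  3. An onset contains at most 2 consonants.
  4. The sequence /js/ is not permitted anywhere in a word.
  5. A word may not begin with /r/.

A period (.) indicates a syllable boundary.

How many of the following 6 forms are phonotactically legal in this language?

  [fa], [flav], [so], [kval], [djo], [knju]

3

[fa] — σ1 onset /f/, coda /∅/ ok → phonotactically legal
[flav] — violates constraint 2: syllable 1 coda /v/ has 1 consonant (> 0) → phonotactically illegal
[so] — σ1 onset /s/, coda /∅/ ok → phonotactically legal
[kval] — violates constraint 2: syllable 1 coda /l/ has 1 consonant (> 0) → phonotactically illegal
[djo] — σ1 onset /dj/ (1→5 rises), coda /∅/ ok → phonotactically legal
[knju] — violates constraint 3: syllable 1 onset /knj/ has 3 consonants (> 2) → phonotactically illegal
Phonotactically legal: [fa], [so], [djo] → 3.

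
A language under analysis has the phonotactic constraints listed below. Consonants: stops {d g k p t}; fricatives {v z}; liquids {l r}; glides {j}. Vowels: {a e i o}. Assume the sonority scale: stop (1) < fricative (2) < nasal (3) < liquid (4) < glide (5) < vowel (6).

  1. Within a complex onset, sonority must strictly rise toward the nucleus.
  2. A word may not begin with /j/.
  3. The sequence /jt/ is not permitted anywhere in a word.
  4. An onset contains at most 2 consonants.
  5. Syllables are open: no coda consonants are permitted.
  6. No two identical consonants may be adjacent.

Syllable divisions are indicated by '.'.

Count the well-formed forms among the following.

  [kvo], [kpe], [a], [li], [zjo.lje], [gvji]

[kvo] — σ1 onset /kv/ (1→2 rises), coda /∅/ ok → well-formed
[kpe] — violates constraint 1: syllable 1 onset /kp/: /k/ (stop, 1) → /p/ (stop, 1) does not rise → ill-formed
[a] — σ1 onset /∅/, coda /∅/ ok → well-formed
[li] — σ1 onset /l/, coda /∅/ ok → well-formed
[zjo.lje] — σ1 onset /zj/ (2→5 rises), coda /∅/ ok; σ2 onset /lj/ (4→5 rises), coda /∅/ ok → well-formed
[gvji] — violates constraint 4: syllable 1 onset /gvj/ has 3 consonants (> 2) → ill-formed
Well-formed: [kvo], [a], [li], [zjo.lje] → 4.

4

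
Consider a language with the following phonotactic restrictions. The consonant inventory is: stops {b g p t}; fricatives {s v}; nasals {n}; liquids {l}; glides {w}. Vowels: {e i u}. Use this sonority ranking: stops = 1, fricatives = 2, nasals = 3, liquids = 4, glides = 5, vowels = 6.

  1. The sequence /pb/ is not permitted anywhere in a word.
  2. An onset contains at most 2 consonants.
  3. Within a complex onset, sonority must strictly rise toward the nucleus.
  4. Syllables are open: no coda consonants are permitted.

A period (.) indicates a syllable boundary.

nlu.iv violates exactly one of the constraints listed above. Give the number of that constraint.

4

nlu.iv: syllable 2 coda /v/ has 1 consonant (> 0).
This is a violation of constraint 4: "Syllables are open: no coda consonants are permitted."
The remaining constraints (1, 2, 3) are satisfied.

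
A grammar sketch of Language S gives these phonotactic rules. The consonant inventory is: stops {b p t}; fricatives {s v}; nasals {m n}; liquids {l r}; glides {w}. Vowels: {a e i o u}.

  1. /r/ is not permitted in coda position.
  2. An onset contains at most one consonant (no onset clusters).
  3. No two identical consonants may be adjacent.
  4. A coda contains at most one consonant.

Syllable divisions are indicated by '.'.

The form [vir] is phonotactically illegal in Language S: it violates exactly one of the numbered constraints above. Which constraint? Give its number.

1

[vir]: syllable 1 coda contains /r/.
This is a violation of constraint 1: "/r/ is not permitted in coda position."
The remaining constraints (2, 3, 4) are satisfied.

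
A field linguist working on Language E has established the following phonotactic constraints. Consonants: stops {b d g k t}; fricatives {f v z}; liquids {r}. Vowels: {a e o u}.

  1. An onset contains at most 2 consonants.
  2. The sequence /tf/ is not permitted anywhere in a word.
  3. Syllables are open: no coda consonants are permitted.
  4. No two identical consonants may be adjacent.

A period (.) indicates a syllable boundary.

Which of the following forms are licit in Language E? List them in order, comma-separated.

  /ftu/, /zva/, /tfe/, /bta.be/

/ftu/ — σ1 onset /ft/ (2C), coda /∅/ ok → licit
/zva/ — σ1 onset /zv/ (2C), coda /∅/ ok → licit
/tfe/ — violates constraint 2: contains banned sequence /tf/ → illicit
/bta.be/ — σ1 onset /bt/ (2C), coda /∅/ ok; σ2 onset /b/, coda /∅/ ok → licit

/ftu/, /zva/, /bta.be/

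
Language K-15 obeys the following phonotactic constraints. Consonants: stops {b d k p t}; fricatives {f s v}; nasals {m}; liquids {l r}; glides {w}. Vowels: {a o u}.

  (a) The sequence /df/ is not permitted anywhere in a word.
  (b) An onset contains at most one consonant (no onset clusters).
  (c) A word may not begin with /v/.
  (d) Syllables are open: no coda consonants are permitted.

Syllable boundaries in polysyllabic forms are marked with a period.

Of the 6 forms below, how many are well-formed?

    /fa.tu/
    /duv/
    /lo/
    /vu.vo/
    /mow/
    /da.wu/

/fa.tu/ — σ1 onset /f/, coda /∅/ ok; σ2 onset /t/, coda /∅/ ok → well-formed
/duv/ — violates constraint (d): syllable 1 coda /v/ has 1 consonant (> 0) → ill-formed
/lo/ — σ1 onset /l/, coda /∅/ ok → well-formed
/vu.vo/ — violates constraint (c): word begins with /v/ → ill-formed
/mow/ — violates constraint (d): syllable 1 coda /w/ has 1 consonant (> 0) → ill-formed
/da.wu/ — σ1 onset /d/, coda /∅/ ok; σ2 onset /w/, coda /∅/ ok → well-formed
Well-formed: /fa.tu/, /lo/, /da.wu/ → 3.

3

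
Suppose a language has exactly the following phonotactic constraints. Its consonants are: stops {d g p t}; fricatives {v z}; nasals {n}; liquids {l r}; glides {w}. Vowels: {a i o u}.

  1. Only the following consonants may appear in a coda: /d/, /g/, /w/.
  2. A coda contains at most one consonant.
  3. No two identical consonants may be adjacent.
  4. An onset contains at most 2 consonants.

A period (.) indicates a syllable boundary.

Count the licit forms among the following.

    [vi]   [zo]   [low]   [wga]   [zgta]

[vi] — σ1 onset /v/, coda /∅/ ok → licit
[zo] — σ1 onset /z/, coda /∅/ ok → licit
[low] — σ1 onset /l/, coda /w/ ok → licit
[wga] — σ1 onset /wg/ (2C), coda /∅/ ok → licit
[zgta] — violates constraint 4: syllable 1 onset /zgt/ has 3 consonants (> 2) → illicit
Licit: [vi], [zo], [low], [wga] → 4.

4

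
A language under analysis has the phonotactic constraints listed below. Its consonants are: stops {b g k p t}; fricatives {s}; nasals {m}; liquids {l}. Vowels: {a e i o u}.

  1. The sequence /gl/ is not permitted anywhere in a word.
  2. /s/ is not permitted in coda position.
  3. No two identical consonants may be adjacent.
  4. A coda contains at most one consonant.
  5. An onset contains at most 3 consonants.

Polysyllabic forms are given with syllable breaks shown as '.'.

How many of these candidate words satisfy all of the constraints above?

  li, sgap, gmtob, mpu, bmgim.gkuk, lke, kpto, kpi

8

li — σ1 onset /l/, coda /∅/ ok → phonotactically legal
sgap — σ1 onset /sg/ (2C), coda /p/ ok → phonotactically legal
gmtob — σ1 onset /gmt/ (3C), coda /b/ ok → phonotactically legal
mpu — σ1 onset /mp/ (2C), coda /∅/ ok → phonotactically legal
bmgim.gkuk — σ1 onset /bmg/ (3C), coda /m/ ok; σ2 onset /gk/ (2C), coda /k/ ok → phonotactically legal
lke — σ1 onset /lk/ (2C), coda /∅/ ok → phonotactically legal
kpto — σ1 onset /kpt/ (3C), coda /∅/ ok → phonotactically legal
kpi — σ1 onset /kp/ (2C), coda /∅/ ok → phonotactically legal
Phonotactically legal: li, sgap, gmtob, mpu, bmgim.gkuk, lke, kpto, kpi → 8.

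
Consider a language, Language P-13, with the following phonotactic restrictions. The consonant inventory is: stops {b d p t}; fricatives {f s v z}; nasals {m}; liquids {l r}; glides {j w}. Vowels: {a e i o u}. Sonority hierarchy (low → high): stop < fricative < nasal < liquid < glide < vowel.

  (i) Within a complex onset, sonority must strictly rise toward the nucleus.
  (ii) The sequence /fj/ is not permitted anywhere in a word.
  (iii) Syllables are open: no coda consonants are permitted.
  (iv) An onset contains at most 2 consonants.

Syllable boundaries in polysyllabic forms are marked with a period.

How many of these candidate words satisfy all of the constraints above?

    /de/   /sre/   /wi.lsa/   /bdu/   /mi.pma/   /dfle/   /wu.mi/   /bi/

/de/ — σ1 onset /d/, coda /∅/ ok → permitted
/sre/ — σ1 onset /sr/ (2→4 rises), coda /∅/ ok → permitted
/wi.lsa/ — violates constraint (i): syllable 2 onset /ls/: /l/ (liquid, 4) → /s/ (fricative, 2) does not rise → not permitted
/bdu/ — violates constraint (i): syllable 1 onset /bd/: /b/ (stop, 1) → /d/ (stop, 1) does not rise → not permitted
/mi.pma/ — σ1 onset /m/, coda /∅/ ok; σ2 onset /pm/ (1→3 rises), coda /∅/ ok → permitted
/dfle/ — violates constraint (iv): syllable 1 onset /dfl/ has 3 consonants (> 2) → not permitted
/wu.mi/ — σ1 onset /w/, coda /∅/ ok; σ2 onset /m/, coda /∅/ ok → permitted
/bi/ — σ1 onset /b/, coda /∅/ ok → permitted
Permitted: /de/, /sre/, /mi.pma/, /wu.mi/, /bi/ → 5.

5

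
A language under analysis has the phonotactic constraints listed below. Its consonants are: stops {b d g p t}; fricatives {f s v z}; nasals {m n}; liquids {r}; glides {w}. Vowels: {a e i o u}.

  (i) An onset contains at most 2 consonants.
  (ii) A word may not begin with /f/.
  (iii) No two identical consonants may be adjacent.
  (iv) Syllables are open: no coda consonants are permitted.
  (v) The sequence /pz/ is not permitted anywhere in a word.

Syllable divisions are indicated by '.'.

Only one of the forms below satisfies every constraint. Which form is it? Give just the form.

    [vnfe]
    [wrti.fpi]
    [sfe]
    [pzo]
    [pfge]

[sfe]

[vnfe] — violates constraint (i): syllable 1 onset /vnf/ has 3 consonants (> 2) → not permitted
[wrti.fpi] — violates constraint (i): syllable 1 onset /wrt/ has 3 consonants (> 2) → not permitted
[sfe] — σ1 onset /sf/ (2C), coda /∅/ ok → permitted
[pzo] — violates constraint (v): contains banned sequence /pz/ → not permitted
[pfge] — violates constraint (i): syllable 1 onset /pfg/ has 3 consonants (> 2) → not permitted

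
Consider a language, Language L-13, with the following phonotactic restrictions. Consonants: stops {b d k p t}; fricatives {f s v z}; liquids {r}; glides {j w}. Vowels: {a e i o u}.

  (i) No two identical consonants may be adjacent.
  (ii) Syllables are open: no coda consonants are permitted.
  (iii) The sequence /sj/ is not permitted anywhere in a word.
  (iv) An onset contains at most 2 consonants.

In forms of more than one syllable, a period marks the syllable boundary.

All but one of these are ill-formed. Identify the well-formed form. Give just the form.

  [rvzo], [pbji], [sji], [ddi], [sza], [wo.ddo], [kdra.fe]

[sza]

[rvzo] — violates constraint (iv): syllable 1 onset /rvz/ has 3 consonants (> 2) → ill-formed
[pbji] — violates constraint (iv): syllable 1 onset /pbj/ has 3 consonants (> 2) → ill-formed
[sji] — violates constraint (iii): contains banned sequence /sj/ → ill-formed
[ddi] — violates constraint (i): adjacent identical consonants /dd/ → ill-formed
[sza] — σ1 onset /sz/ (2C), coda /∅/ ok → well-formed
[wo.ddo] — violates constraint (i): adjacent identical consonants /dd/ → ill-formed
[kdra.fe] — violates constraint (iv): syllable 1 onset /kdr/ has 3 consonants (> 2) → ill-formed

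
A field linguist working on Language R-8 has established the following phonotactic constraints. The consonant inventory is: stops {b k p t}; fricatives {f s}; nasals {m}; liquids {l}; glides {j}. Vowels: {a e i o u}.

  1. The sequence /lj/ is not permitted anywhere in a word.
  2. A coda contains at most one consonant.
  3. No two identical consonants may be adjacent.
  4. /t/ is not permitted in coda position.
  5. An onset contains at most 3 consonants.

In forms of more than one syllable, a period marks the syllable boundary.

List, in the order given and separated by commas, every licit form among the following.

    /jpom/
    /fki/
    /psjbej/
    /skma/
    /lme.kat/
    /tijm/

/jpom/ — σ1 onset /jp/ (2C), coda /m/ ok → licit
/fki/ — σ1 onset /fk/ (2C), coda /∅/ ok → licit
/psjbej/ — violates constraint 5: syllable 1 onset /psjb/ has 4 consonants (> 3) → illicit
/skma/ — σ1 onset /skm/ (3C), coda /∅/ ok → licit
/lme.kat/ — violates constraint 4: syllable 2 coda contains /t/ → illicit
/tijm/ — violates constraint 2: syllable 1 coda /jm/ has 2 consonants (> 1) → illicit

/jpom/, /fki/, /skma/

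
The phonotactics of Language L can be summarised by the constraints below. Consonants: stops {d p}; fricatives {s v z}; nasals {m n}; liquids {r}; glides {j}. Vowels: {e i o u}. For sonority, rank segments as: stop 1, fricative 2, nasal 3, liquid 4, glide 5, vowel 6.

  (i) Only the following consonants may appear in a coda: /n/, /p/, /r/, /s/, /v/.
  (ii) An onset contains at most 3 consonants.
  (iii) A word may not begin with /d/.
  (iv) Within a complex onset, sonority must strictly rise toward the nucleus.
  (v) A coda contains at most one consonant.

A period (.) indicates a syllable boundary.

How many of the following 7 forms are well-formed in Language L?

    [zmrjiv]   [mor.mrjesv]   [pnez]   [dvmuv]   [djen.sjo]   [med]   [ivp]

[zmrjiv] — violates constraint (ii): syllable 1 onset /zmrj/ has 4 consonants (> 3) → ill-formed
[mor.mrjesv] — violates constraint (v): syllable 2 coda /sv/ has 2 consonants (> 1) → ill-formed
[pnez] — violates constraint (i): syllable 1 coda contains /z/, which is not a licensed coda consonant → ill-formed
[dvmuv] — violates constraint (iii): word begins with /d/ → ill-formed
[djen.sjo] — violates constraint (iii): word begins with /d/ → ill-formed
[med] — violates constraint (i): syllable 1 coda contains /d/, which is not a licensed coda consonant → ill-formed
[ivp] — violates constraint (v): syllable 1 coda /vp/ has 2 consonants (> 1) → ill-formed
No form is well-formed → 0.

0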